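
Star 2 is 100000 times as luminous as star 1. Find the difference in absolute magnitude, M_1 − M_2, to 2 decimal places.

M_1 − M_2 ≈ 12.50

Pogson: ΔM = −2.5 log₁₀(ratio) = −2.5 log₁₀(100000) = −2.5 × 5.0000 = -12.500
Star 2 is brighter so has the smaller magnitude: M_1 − M_2 is positive.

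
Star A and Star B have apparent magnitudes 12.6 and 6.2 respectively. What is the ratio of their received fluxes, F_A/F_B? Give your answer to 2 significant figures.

Magnitude difference = 6.4
Flux ratio = 10^(−0.4 Δm) = 10^(−0.4 × 6.4) = 10^-2.560 = 2.754×10^-3

F_A/F_B ≈ 2.8×10^-3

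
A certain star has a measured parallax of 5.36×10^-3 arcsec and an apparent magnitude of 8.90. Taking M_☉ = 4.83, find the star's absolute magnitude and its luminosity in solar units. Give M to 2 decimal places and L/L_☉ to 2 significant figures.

M ≈ 2.55; L/L_☉ ≈ 8.2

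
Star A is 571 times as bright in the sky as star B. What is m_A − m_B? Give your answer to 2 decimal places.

m_A − m_B ≈ -6.89

Pogson: Δm = −2.5 log₁₀(ratio) = −2.5 log₁₀(571) = −2.5 × 2.7566 = -6.892
Star A is brighter, so it has the smaller magnitude: the difference is negative.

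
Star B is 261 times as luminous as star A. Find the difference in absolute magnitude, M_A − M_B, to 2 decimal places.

Pogson: ΔM = −2.5 log₁₀(ratio) = −2.5 log₁₀(261) = −2.5 × 2.4166 = -6.042
Star B is brighter so has the smaller magnitude: M_A − M_B is positive.

M_A − M_B ≈ 6.04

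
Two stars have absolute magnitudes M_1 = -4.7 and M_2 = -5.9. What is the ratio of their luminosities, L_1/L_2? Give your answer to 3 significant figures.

ΔM = M_1 − M_2 = 1.2
L_1/L_2 = 10^(−0.4 ΔM) = 10^-0.480 = 0.3311

L_1/L_2 ≈ 0.331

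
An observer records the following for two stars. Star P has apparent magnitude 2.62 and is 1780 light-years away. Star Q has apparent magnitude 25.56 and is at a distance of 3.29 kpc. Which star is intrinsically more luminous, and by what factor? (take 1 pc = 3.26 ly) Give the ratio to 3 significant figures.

Star P is more luminous, by a factor of 4.13×10^7.

Star P: d = 1780 ly / 3.26 = 546.0 pc
Star P: M = m − 5 log₁₀ d + 5 = 2.62 − 5·2.7372 + 5 = -6.066
Star Q: d = 3.29 kpc = 3290 pc
Star Q: M = m − 5 log₁₀ d + 5 = 25.56 − 5·3.5172 + 5 = 12.974
ΔM = M_P − M_Q = -6.066 − (12.974) = -19.040; smaller M is more luminous → Star P.
L ratio = 10^(0.4 |ΔM|) = 10^7.616 = 4.131×10^7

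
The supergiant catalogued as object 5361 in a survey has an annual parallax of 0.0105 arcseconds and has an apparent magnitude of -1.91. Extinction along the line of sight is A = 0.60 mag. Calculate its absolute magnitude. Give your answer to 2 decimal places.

M ≈ -7.40

d = 1/p = 1/0.0105″ = 95.24 pc
5 log₁₀(d/10 pc) = 5 log₁₀(95.24) − 5 = 4.894
M = m − 5 log₁₀(d/10) − A = -1.91 − 4.894 − 0.60 = -7.404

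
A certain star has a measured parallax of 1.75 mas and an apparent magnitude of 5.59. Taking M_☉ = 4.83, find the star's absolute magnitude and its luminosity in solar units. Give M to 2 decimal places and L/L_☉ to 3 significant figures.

M ≈ -3.19; L/L_☉ ≈ 1620

d = 1/p = 1000/1.75 mas = 571.4 pc
M = m − 5 log₁₀ d + 5 = 5.59 − 5·2.7570 + 5 = -3.195
M − M_☉ = -3.195 − 4.83 = -8.025
L/L_☉ = 10^(−0.4 × -8.025) = 1622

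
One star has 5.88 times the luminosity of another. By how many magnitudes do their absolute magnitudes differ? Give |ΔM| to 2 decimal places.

Pogson: ΔM = −2.5 log₁₀(ratio) = −2.5 log₁₀(5.88) = −2.5 × 0.7694 = -1.923

|ΔM| ≈ 1.92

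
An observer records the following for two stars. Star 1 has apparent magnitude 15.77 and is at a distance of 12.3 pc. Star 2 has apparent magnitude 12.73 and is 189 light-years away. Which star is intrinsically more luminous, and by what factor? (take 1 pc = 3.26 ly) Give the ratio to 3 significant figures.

Star 2 is more luminous, by a factor of 365.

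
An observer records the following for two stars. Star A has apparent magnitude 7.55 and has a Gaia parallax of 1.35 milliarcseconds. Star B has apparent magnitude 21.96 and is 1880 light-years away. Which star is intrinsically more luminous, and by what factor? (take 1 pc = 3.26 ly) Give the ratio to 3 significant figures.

Star A: p = 1.35 mas = 1.35×10^-3″ → d = 1/p = 740.7 pc
Star A: M = m − 5 log₁₀ d + 5 = 7.55 − 5·2.8697 + 5 = -1.798
Star B: d = 1880 ly / 3.26 = 576.7 pc
Star B: M = m − 5 log₁₀ d + 5 = 21.96 − 5·2.7609 + 5 = 13.155
ΔM = M_A − M_B = -1.798 − (13.155) = -14.954; smaller M is more luminous → Star A.
L ratio = 10^(0.4 |ΔM|) = 10^5.981 = 958200

Star A is more luminous, by a factor of 958000.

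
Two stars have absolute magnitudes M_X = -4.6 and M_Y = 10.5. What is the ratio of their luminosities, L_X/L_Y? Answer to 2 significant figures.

ΔM = M_X − M_Y = -15.1
L_X/L_Y = 10^(−0.4 ΔM) = 10^6.040 = 1.096×10^6

L_X/L_Y ≈ 1.1×10^6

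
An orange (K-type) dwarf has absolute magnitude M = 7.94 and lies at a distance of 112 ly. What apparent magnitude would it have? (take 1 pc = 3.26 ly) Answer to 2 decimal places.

m ≈ 10.62

d = 112 ly / 3.26 = 34.36 pc
m = M + 5 log₁₀ d − 5 = 7.94 + 5·1.5360 − 5 = 10.620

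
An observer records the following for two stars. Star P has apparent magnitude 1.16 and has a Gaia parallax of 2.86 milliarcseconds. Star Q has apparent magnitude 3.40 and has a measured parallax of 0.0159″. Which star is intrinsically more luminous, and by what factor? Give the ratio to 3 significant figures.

Star P is more luminous, by a factor of 243.

Star P: p = 2.86 mas = 2.86×10^-3″ → d = 1/p = 349.7 pc
Star P: M = m − 5 log₁₀ d + 5 = 1.16 − 5·2.5436 + 5 = -6.558
Star Q: d = 1/p = 1/0.0159″ = 62.89 pc
Star Q: M = m − 5 log₁₀ d + 5 = 3.40 − 5·1.7986 + 5 = -0.593
ΔM = M_P − M_Q = -6.558 − (-0.593) = -5.965; smaller M is more luminous → Star P.
L ratio = 10^(0.4 |ΔM|) = 10^2.386 = 243.3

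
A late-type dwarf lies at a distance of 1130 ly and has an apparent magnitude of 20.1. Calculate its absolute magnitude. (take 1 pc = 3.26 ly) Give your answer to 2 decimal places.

d = 1130 ly / 3.26 = 346.6 pc
5 log₁₀(d/10 pc) = 5 log₁₀(346.6) − 5 = 7.699
M = m − 5 log₁₀(d/10) = 20.1 − 7.699 = 12.401

M ≈ 12.40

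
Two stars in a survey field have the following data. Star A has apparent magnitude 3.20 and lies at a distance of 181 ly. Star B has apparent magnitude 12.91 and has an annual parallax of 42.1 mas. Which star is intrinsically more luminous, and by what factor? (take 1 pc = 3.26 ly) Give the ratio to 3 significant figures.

Star A is more luminous, by a factor of 41800.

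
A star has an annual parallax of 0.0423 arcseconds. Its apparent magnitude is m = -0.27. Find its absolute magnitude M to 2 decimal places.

M ≈ -2.14

d = 1/p = 1/0.0423″ = 23.64 pc
5 log₁₀(d/10 pc) = 5 log₁₀(23.64) − 5 = 1.868
M = m − 5 log₁₀(d/10) = -0.27 − 1.868 = -2.138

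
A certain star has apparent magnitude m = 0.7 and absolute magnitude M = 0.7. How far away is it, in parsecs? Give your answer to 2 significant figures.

μ = m − M = 0.000
m − M = 5 log₁₀ d − 5
log₁₀ d = (m − M)/5 + 1 = 1.0000
d = 10^1.0000 = 10.00 pc

d ≈ 10 pc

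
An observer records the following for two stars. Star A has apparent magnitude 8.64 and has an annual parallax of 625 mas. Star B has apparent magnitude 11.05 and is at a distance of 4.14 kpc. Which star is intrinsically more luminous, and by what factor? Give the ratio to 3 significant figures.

Star B is more luminous, by a factor of 727000.

Star A: p = 625 mas = 0.625″ → d = 1/p = 1.600 pc
Star A: M = m − 5 log₁₀ d + 5 = 8.64 − 5·0.2041 + 5 = 12.619
Star B: d = 4.14 kpc = 4140 pc
Star B: M = m − 5 log₁₀ d + 5 = 11.05 − 5·3.6170 + 5 = -2.035
ΔM = M_A − M_B = 12.619 − (-2.035) = 14.654; smaller M is more luminous → Star B.
L ratio = 10^(0.4 |ΔM|) = 10^5.862 = 727400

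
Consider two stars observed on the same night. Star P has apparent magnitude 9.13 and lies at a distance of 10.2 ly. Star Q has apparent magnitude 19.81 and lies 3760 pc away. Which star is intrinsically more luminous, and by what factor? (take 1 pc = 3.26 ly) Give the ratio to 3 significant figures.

Star P: d = 10.2 ly / 3.26 = 3.129 pc
Star P: M = m − 5 log₁₀ d + 5 = 9.13 − 5·0.4954 + 5 = 11.653
Star Q: M = m − 5 log₁₀ d + 5 = 19.81 − 5·3.5752 + 5 = 6.934
ΔM = M_P − M_Q = 11.653 − (6.934) = 4.719; smaller M is more luminous → Star Q.
L ratio = 10^(0.4 |ΔM|) = 10^1.888 = 77.20

Star Q is more luminous, by a factor of 77.2.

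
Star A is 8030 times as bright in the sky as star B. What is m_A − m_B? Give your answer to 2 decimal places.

m_A − m_B ≈ -9.76

Pogson: Δm = −2.5 log₁₀(ratio) = −2.5 log₁₀(8030) = −2.5 × 3.9047 = -9.762
Star A is brighter, so it has the smaller magnitude: the difference is negative.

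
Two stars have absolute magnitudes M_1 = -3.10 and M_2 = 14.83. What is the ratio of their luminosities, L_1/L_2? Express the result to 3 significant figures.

L_1/L_2 ≈ 1.49×10^7

ΔM = M_1 − M_2 = -17.93
L_1/L_2 = 10^(−0.4 ΔM) = 10^7.172 = 1.486×10^7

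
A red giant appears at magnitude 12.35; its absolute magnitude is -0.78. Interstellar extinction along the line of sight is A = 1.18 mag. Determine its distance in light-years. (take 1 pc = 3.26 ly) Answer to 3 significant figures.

d ≈ 8000 ly

m − M = 5 log₁₀(d/10 pc) + A  ⇒  12.35 − (-0.78) − 1.18 = 5 log₁₀(d/10)
11.950 = 5 log₁₀(d/10)
log₁₀ d = (m − M − A)/5 + 1 = 3.3900
d = 10^3.3900 = 2455 pc
= 8002 ly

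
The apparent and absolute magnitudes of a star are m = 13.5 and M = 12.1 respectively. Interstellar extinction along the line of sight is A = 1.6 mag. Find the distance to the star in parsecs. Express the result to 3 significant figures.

d ≈ 9.12 pc

m − M = 5 log₁₀(d/10 pc) + A  ⇒  13.5 − (12.1) − 1.6 = 5 log₁₀(d/10)
-0.200 = 5 log₁₀(d/10)
log₁₀ d = (m − M − A)/5 + 1 = 0.9600
d = 10^0.9600 = 9.120 pc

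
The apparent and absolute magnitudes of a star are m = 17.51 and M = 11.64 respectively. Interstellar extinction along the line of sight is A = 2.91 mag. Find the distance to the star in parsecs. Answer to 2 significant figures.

m − M = 5 log₁₀(d/10 pc) + A  ⇒  17.51 − (11.64) − 2.91 = 5 log₁₀(d/10)
2.960 = 5 log₁₀(d/10)
log₁₀ d = (m − M − A)/5 + 1 = 1.5920
d = 10^1.5920 = 39.08 pc

d ≈ 39 pc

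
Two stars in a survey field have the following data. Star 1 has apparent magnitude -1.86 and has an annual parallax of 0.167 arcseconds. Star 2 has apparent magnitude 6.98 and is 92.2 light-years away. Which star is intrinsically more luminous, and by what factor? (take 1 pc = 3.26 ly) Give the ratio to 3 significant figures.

Star 1: d = 1/p = 1/0.167″ = 5.988 pc
Star 1: M = m − 5 log₁₀ d + 5 = -1.86 − 5·0.7773 + 5 = -0.746
Star 2: d = 92.2 ly / 3.26 = 28.28 pc
Star 2: M = m − 5 log₁₀ d + 5 = 6.98 − 5·1.4515 + 5 = 4.722
ΔM = M_1 − M_2 = -0.746 − (4.722) = -5.469; smaller M is more luminous → Star 1.
L ratio = 10^(0.4 |ΔM|) = 10^2.188 = 154.0

Star 1 is more luminous, by a factor of 154.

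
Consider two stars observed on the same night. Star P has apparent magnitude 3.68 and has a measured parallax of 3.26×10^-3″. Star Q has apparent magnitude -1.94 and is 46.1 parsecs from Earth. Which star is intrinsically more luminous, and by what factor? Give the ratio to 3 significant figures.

Star P: d = 1/p = 1/3.26×10^-3″ = 306.7 pc
Star P: M = m − 5 log₁₀ d + 5 = 3.68 − 5·2.4868 + 5 = -3.754
Star Q: M = m − 5 log₁₀ d + 5 = -1.94 − 5·1.6637 + 5 = -5.259
ΔM = M_P − M_Q = -3.754 − (-5.259) = 1.505; smaller M is more luminous → Star Q.
L ratio = 10^(0.4 |ΔM|) = 10^0.602 = 3.998

Star Q is more luminous, by a factor of 4.00.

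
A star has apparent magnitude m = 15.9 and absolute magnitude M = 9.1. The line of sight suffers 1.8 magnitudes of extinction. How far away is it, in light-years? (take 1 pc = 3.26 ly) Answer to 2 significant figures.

m − M = 5 log₁₀(d/10 pc) + A  ⇒  15.9 − (9.1) − 1.8 = 5 log₁₀(d/10)
5.000 = 5 log₁₀(d/10)
log₁₀ d = (m − M − A)/5 + 1 = 2.0000
d = 10^2.0000 = 100.0 pc
= 326.0 ly

d ≈ 330 ly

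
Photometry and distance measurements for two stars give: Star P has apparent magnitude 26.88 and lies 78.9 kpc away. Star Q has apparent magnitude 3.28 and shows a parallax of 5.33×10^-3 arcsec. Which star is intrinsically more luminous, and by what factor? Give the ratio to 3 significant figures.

Star Q is more luminous, by a factor of 15600.

Star P: d = 78.9 kpc = 78900 pc
Star P: M = m − 5 log₁₀ d + 5 = 26.88 − 5·4.8971 + 5 = 7.395
Star Q: d = 1/p = 1/5.33×10^-3″ = 187.6 pc
Star Q: M = m − 5 log₁₀ d + 5 = 3.28 − 5·2.2733 + 5 = -3.086
ΔM = M_P − M_Q = 7.395 − (-3.086) = 10.481; smaller M is more luminous → Star Q.
L ratio = 10^(0.4 |ΔM|) = 10^4.192 = 15570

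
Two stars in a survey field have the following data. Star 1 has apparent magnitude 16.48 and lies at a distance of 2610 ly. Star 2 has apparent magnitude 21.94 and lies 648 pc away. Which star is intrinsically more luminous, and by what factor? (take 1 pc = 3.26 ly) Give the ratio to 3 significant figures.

Star 1 is more luminous, by a factor of 233.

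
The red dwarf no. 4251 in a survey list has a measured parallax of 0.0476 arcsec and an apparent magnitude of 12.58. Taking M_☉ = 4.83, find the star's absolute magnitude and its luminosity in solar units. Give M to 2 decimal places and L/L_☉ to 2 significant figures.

d = 1/p = 1/0.0476″ = 21.01 pc
M = m − 5 log₁₀ d + 5 = 12.58 − 5·1.3224 + 5 = 10.968
M − M_☉ = 10.968 − 4.83 = 6.138
L/L_☉ = 10^(−0.4 × 6.138) = 3.506×10^-3

M ≈ 10.97; L/L_☉ ≈ 3.5×10^-3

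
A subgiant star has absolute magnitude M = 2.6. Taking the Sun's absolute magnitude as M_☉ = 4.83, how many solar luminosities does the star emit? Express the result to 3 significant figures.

L/L_☉ ≈ 7.80

M − M_☉ = 2.6 − 4.83 = -2.230
L/L_☉ = 10^(−0.4 (M − M_☉)) = 10^0.892 = 7.798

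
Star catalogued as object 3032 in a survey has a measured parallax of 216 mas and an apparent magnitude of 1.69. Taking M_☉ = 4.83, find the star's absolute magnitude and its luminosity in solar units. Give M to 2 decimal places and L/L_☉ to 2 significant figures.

M ≈ 3.36; L/L_☉ ≈ 3.9

d = 1/p = 1000/216 mas = 4.630 pc
M = m − 5 log₁₀ d + 5 = 1.69 − 5·0.6655 + 5 = 3.362
M − M_☉ = 3.362 − 4.83 = -1.468
L/L_☉ = 10^(−0.4 × -1.468) = 3.864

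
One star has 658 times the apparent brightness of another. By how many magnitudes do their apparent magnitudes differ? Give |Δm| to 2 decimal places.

Pogson: Δm = −2.5 log₁₀(ratio) = −2.5 log₁₀(658) = −2.5 × 2.8182 = -7.046

|Δm| ≈ 7.05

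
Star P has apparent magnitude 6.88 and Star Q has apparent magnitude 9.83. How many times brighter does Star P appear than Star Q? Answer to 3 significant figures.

Δm = 6.88 − (9.83) = -2.95
Flux ratio = 10^(−0.4 Δm) = 10^(−0.4 × -2.95) = 10^1.180 = 15.14

15.1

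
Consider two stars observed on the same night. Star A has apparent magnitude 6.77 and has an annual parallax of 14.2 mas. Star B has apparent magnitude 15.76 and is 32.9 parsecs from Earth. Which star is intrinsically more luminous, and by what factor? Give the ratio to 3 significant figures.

Star A is more luminous, by a factor of 18100.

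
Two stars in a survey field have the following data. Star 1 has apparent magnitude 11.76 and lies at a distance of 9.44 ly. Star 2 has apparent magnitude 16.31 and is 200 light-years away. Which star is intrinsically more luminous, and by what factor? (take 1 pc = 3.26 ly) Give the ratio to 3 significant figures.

Star 1: d = 9.44 ly / 3.26 = 2.896 pc
Star 1: M = m − 5 log₁₀ d + 5 = 11.76 − 5·0.4618 + 5 = 14.451
Star 2: d = 200 ly / 3.26 = 61.35 pc
Star 2: M = m − 5 log₁₀ d + 5 = 16.31 − 5·1.7878 + 5 = 12.371
ΔM = M_1 − M_2 = 14.451 − (12.371) = 2.080; smaller M is more luminous → Star 2.
L ratio = 10^(0.4 |ΔM|) = 10^0.832 = 6.794

Star 2 is more luminous, by a factor of 6.79.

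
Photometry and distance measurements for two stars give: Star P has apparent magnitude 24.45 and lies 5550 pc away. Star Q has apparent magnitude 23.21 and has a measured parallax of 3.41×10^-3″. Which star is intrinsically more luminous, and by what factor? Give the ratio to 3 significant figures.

Star P is more luminous, by a factor of 114.

Star P: M = m − 5 log₁₀ d + 5 = 24.45 − 5·3.7443 + 5 = 10.729
Star Q: d = 1/p = 1/3.41×10^-3″ = 293.3 pc
Star Q: M = m − 5 log₁₀ d + 5 = 23.21 − 5·2.4672 + 5 = 15.874
ΔM = M_P − M_Q = 10.729 − (15.874) = -5.145; smaller M is more luminous → Star P.
L ratio = 10^(0.4 |ΔM|) = 10^2.058 = 114.3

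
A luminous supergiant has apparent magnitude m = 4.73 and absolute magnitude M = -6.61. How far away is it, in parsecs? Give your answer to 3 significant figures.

Distance modulus: m − M = 4.73 − (-6.61) = 11.340
m − M = 5 log₁₀ d − 5
log₁₀ d = (m − M)/5 + 1 = 3.2680
d = 10^3.2680 = 1854 pc

d ≈ 1850 pc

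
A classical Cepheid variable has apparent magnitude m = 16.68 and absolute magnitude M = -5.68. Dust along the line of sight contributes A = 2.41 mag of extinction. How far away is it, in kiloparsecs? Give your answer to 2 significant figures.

d ≈ 98 kpc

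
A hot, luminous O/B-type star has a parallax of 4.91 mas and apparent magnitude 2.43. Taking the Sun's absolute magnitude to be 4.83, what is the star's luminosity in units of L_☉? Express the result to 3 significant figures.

d = 1/p = 1000/4.91 mas = 203.7 pc
M = m − 5 log₁₀ d + 5 = 2.43 − 5·2.3089 + 5 = -4.115
M − M_☉ = -4.115 − 4.83 = -8.945
L/L_☉ = 10^(−0.4 × -8.945) = 3783

L/L_☉ ≈ 3780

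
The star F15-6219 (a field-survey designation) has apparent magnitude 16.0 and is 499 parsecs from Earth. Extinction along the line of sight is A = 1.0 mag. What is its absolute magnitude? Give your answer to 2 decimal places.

M ≈ 6.51

5 log₁₀(d/10 pc) = 5 log₁₀(499.0) − 5 = 8.491
M = m − 5 log₁₀(d/10) − A = 16.0 − 8.491 − 1.0 = 6.509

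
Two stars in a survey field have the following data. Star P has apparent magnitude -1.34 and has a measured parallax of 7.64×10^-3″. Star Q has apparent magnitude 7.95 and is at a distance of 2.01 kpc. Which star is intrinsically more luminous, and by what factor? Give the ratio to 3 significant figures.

Star P is more luminous, by a factor of 22.1.

Star P: d = 1/p = 1/7.64×10^-3″ = 130.9 pc
Star P: M = m − 5 log₁₀ d + 5 = -1.34 − 5·2.1169 + 5 = -6.925
Star Q: d = 2.01 kpc = 2010 pc
Star Q: M = m − 5 log₁₀ d + 5 = 7.95 − 5·3.3032 + 5 = -3.566
ΔM = M_P − M_Q = -6.925 − (-3.566) = -3.359; smaller M is more luminous → Star P.
L ratio = 10^(0.4 |ΔM|) = 10^1.343 = 22.05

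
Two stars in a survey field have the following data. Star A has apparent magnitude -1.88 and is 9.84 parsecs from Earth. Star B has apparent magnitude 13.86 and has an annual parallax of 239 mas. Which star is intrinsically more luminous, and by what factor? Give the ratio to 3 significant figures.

Star A is more luminous, by a factor of 1.09×10^7.

Star A: M = m − 5 log₁₀ d + 5 = -1.88 − 5·0.9930 + 5 = -1.845
Star B: p = 239 mas = 0.239″ → d = 1/p = 4.184 pc
Star B: M = m − 5 log₁₀ d + 5 = 13.86 − 5·0.6216 + 5 = 15.752
ΔM = M_A − M_B = -1.845 − (15.752) = -17.597; smaller M is more luminous → Star A.
L ratio = 10^(0.4 |ΔM|) = 10^7.039 = 1.093×10^7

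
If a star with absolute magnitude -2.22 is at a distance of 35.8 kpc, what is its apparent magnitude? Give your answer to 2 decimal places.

m ≈ 15.55

d = 35.8 kpc = 35800 pc
m = M + 5 log₁₀ d − 5 = -2.22 + 5·4.5539 − 5 = 15.549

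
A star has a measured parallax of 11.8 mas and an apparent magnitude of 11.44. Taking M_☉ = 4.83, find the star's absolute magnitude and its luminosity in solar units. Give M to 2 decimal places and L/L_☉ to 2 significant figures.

M ≈ 6.80; L/L_☉ ≈ 0.16

d = 1/p = 1000/11.8 mas = 84.75 pc
M = m − 5 log₁₀ d + 5 = 11.44 − 5·1.9281 + 5 = 6.799
M − M_☉ = 6.799 − 4.83 = 1.969
L/L_☉ = 10^(−0.4 × 1.969) = 0.1630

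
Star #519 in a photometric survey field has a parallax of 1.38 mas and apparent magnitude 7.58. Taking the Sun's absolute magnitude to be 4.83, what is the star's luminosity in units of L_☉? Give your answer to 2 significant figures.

d = 1/p = 1000/1.38 mas = 724.6 pc
M = m − 5 log₁₀ d + 5 = 7.58 − 5·2.8601 + 5 = -1.721
M − M_☉ = -1.721 − 4.83 = -6.551
L/L_☉ = 10^(−0.4 × -6.551) = 417.1

L/L_☉ ≈ 420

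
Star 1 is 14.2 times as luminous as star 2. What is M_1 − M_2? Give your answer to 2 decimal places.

M_1 − M_2 ≈ -2.88

Pogson: ΔM = −2.5 log₁₀(ratio) = −2.5 log₁₀(14.2) = −2.5 × 1.1523 = -2.881
Star 1 is brighter, so it has the smaller magnitude: the difference is negative.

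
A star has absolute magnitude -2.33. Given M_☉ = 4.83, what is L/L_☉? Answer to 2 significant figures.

M − M_☉ = -2.33 − 4.83 = -7.160
L/L_☉ = 10^(−0.4 (M − M_☉)) = 10^2.864 = 731.1

L/L_☉ ≈ 730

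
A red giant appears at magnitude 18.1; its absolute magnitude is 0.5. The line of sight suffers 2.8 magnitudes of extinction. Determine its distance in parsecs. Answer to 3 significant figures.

d ≈ 9120 pc

m − M = 5 log₁₀(d/10 pc) + A  ⇒  18.1 − (0.5) − 2.8 = 5 log₁₀(d/10)
14.800 = 5 log₁₀(d/10)
log₁₀ d = (m − M − A)/5 + 1 = 3.9600
d = 10^3.9600 = 9120 pc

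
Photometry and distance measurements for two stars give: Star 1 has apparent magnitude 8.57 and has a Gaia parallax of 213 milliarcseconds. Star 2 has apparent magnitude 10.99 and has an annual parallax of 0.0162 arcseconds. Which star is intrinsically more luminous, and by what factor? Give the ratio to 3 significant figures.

Star 1: p = 213 mas = 0.213″ → d = 1/p = 4.695 pc
Star 1: M = m − 5 log₁₀ d + 5 = 8.57 − 5·0.6716 + 5 = 10.212
Star 2: d = 1/p = 1/0.0162″ = 61.73 pc
Star 2: M = m − 5 log₁₀ d + 5 = 10.99 − 5·1.7905 + 5 = 7.038
ΔM = M_1 − M_2 = 10.212 − (7.038) = 3.174; smaller M is more luminous → Star 2.
L ratio = 10^(0.4 |ΔM|) = 10^1.270 = 18.61

Star 2 is more luminous, by a factor of 18.6.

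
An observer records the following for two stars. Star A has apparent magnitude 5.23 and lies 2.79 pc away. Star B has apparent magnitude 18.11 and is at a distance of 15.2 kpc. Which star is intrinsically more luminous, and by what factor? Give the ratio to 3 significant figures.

Star A: M = m − 5 log₁₀ d + 5 = 5.23 − 5·0.4456 + 5 = 8.002
Star B: d = 15.2 kpc = 15200 pc
Star B: M = m − 5 log₁₀ d + 5 = 18.11 − 5·4.1818 + 5 = 2.201
ΔM = M_A − M_B = 8.002 − (2.201) = 5.801; smaller M is more luminous → Star B.
L ratio = 10^(0.4 |ΔM|) = 10^2.320 = 209.2

Star B is more luminous, by a factor of 209.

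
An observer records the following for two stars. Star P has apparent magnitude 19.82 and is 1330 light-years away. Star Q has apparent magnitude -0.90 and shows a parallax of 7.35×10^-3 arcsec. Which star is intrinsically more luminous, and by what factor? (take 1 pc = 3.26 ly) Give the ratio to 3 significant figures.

Star Q is more luminous, by a factor of 2.16×10^7.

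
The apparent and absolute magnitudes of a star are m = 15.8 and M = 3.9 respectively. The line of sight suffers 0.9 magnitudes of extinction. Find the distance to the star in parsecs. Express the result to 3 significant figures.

d ≈ 1580 pc

m − M = 5 log₁₀(d/10 pc) + A  ⇒  15.8 − (3.9) − 0.9 = 5 log₁₀(d/10)
11.000 = 5 log₁₀(d/10)
log₁₀ d = (m − M − A)/5 + 1 = 3.2000
d = 10^3.2000 = 1585 pc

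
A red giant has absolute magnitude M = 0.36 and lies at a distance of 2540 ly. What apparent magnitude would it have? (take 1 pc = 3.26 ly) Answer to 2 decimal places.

m ≈ 9.82

d = 2540 ly / 3.26 = 779.1 pc
m = M + 5 log₁₀ d − 5 = 0.36 + 5·2.8916 − 5 = 9.818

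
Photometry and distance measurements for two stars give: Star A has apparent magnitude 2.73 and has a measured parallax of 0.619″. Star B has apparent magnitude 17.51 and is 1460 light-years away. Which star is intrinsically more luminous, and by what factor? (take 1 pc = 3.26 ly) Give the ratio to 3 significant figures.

Star A is more luminous, by a factor of 10.6.

Star A: d = 1/p = 1/0.619″ = 1.616 pc
Star A: M = m − 5 log₁₀ d + 5 = 2.73 − 5·0.2083 + 5 = 6.688
Star B: d = 1460 ly / 3.26 = 447.9 pc
Star B: M = m − 5 log₁₀ d + 5 = 17.51 − 5·2.6511 + 5 = 9.254
ΔM = M_A − M_B = 6.688 − (9.254) = -2.566; smaller M is more luminous → Star A.
L ratio = 10^(0.4 |ΔM|) = 10^1.026 = 10.63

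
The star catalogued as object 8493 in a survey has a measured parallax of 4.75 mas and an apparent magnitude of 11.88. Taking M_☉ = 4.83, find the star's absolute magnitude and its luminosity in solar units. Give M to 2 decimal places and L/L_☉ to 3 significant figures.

d = 1/p = 1000/4.75 mas = 210.5 pc
M = m − 5 log₁₀ d + 5 = 11.88 − 5·2.3233 + 5 = 5.263
M − M_☉ = 5.263 − 4.83 = 0.433
L/L_☉ = 10^(−0.4 × 0.433) = 0.6708

M ≈ 5.26; L/L_☉ ≈ 0.671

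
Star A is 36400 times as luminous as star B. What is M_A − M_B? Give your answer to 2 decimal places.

M_A − M_B ≈ -11.40

Pogson: ΔM = −2.5 log₁₀(ratio) = −2.5 log₁₀(36400) = −2.5 × 4.5611 = -11.403
Star A is brighter, so it has the smaller magnitude: the difference is negative.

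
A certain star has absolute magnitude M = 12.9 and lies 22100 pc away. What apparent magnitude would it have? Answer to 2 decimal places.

m ≈ 29.62

m = M + 5 log₁₀ d − 5 = 12.9 + 5·4.3444 − 5 = 29.622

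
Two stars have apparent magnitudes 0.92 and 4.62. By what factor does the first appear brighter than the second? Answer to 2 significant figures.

Δm = 0.92 − (4.62) = -3.70
Flux ratio = 10^(−0.4 Δm) = 10^(−0.4 × -3.70) = 10^1.480 = 30.20

30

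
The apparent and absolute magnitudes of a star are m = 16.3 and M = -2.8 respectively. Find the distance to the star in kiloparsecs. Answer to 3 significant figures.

d ≈ 66.1 kpc

μ = m − M = 19.100
m − M = 5 log₁₀ d − 5
log₁₀ d = (m − M)/5 + 1 = 4.8200
d = 10^4.8200 = 66070 pc
= 66.07 kpc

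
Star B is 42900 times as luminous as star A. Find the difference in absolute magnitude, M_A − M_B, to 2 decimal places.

M_A − M_B ≈ 11.58

Pogson: ΔM = −2.5 log₁₀(ratio) = −2.5 log₁₀(42900) = −2.5 × 4.6325 = -11.581
Star B is brighter so has the smaller magnitude: M_A − M_B is positive.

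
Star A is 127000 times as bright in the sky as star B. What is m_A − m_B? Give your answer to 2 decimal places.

m_A − m_B ≈ -12.76

Pogson: Δm = −2.5 log₁₀(ratio) = −2.5 log₁₀(127000) = −2.5 × 5.1038 = -12.760
Star A is brighter, so it has the smaller magnitude: the difference is negative.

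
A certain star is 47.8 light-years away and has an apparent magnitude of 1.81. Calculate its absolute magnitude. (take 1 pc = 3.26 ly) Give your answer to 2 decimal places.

M ≈ 0.98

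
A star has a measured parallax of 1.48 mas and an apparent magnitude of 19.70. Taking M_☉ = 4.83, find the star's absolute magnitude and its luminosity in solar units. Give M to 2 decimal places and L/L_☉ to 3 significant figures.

M ≈ 10.55; L/L_☉ ≈ 5.15×10^-3

d = 1/p = 1000/1.48 mas = 675.7 pc
M = m − 5 log₁₀ d + 5 = 19.70 − 5·2.8297 + 5 = 10.551
M − M_☉ = 10.551 − 4.83 = 5.721
L/L_☉ = 10^(−0.4 × 5.721) = 5.146×10^-3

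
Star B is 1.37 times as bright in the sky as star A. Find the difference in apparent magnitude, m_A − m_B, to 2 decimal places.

Pogson: Δm = −2.5 log₁₀(ratio) = −2.5 log₁₀(1.37) = −2.5 × 0.1367 = -0.342
Star B is brighter so has the smaller magnitude: m_A − m_B is positive.

m_A − m_B ≈ 0.34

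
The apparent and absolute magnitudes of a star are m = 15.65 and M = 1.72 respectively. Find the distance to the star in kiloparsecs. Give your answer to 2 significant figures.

Distance modulus: m − M = 15.65 − (1.72) = 13.930
m − M = 5 log₁₀ d − 5
log₁₀ d = (m − M)/5 + 1 = 3.7860
d = 10^3.7860 = 6109 pc
= 6.109 kpc

d ≈ 6.1 kpc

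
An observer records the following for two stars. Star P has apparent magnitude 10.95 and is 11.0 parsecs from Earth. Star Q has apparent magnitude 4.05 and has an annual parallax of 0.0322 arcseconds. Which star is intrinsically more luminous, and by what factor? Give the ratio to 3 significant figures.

Star Q is more luminous, by a factor of 4590.

Star P: M = m − 5 log₁₀ d + 5 = 10.95 − 5·1.0414 + 5 = 10.743
Star Q: d = 1/p = 1/0.0322″ = 31.06 pc
Star Q: M = m − 5 log₁₀ d + 5 = 4.05 − 5·1.4921 + 5 = 1.589
ΔM = M_P − M_Q = 10.743 − (1.589) = 9.154; smaller M is more luminous → Star Q.
L ratio = 10^(0.4 |ΔM|) = 10^3.662 = 4587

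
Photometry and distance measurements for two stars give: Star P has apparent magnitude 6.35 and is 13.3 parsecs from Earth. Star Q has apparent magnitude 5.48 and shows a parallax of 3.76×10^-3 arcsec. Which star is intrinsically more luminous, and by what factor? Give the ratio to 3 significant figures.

Star Q is more luminous, by a factor of 891.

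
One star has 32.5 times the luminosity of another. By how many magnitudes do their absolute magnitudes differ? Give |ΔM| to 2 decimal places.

Pogson: ΔM = −2.5 log₁₀(ratio) = −2.5 log₁₀(32.5) = −2.5 × 1.5119 = -3.780

|ΔM| ≈ 3.78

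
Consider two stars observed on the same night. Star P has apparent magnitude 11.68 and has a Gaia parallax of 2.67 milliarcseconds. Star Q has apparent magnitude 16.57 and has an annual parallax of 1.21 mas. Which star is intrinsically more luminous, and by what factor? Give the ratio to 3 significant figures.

Star P is more luminous, by a factor of 18.6.

Star P: p = 2.67 mas = 2.67×10^-3″ → d = 1/p = 374.5 pc
Star P: M = m − 5 log₁₀ d + 5 = 11.68 − 5·2.5735 + 5 = 3.813
Star Q: p = 1.21 mas = 1.21×10^-3″ → d = 1/p = 826.4 pc
Star Q: M = m − 5 log₁₀ d + 5 = 16.57 − 5·2.9172 + 5 = 6.984
ΔM = M_P − M_Q = 3.813 − (6.984) = -3.171; smaller M is more luminous → Star P.
L ratio = 10^(0.4 |ΔM|) = 10^1.269 = 18.56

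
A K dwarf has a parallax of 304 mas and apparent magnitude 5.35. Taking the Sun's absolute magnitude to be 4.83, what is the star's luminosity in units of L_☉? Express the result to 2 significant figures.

L/L_☉ ≈ 0.067

d = 1/p = 1000/304 mas = 3.289 pc
M = m − 5 log₁₀ d + 5 = 5.35 − 5·0.5171 + 5 = 7.764
M − M_☉ = 7.764 − 4.83 = 2.934
L/L_☉ = 10^(−0.4 × 2.934) = 0.06703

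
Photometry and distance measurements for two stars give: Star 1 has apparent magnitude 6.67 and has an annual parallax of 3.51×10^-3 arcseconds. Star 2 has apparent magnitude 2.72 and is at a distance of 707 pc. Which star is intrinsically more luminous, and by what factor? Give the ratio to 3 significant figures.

Star 1: d = 1/p = 1/3.51×10^-3″ = 284.9 pc
Star 1: M = m − 5 log₁₀ d + 5 = 6.67 − 5·2.4547 + 5 = -0.603
Star 2: M = m − 5 log₁₀ d + 5 = 2.72 − 5·2.8494 + 5 = -6.527
ΔM = M_1 − M_2 = -0.603 − (-6.527) = 5.924; smaller M is more luminous → Star 2.
L ratio = 10^(0.4 |ΔM|) = 10^2.369 = 234.1

Star 2 is more luminous, by a factor of 234.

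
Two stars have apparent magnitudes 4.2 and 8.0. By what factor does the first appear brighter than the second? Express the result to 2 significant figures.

33

Δm = 4.2 − (8.0) = -3.8
Flux ratio = 10^(−0.4 Δm) = 10^(−0.4 × -3.8) = 10^1.520 = 33.11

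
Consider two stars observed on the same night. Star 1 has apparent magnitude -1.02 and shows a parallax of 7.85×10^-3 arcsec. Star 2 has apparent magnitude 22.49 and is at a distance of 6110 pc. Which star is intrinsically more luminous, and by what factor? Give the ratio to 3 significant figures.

Star 1 is more luminous, by a factor of 1.10×10^6.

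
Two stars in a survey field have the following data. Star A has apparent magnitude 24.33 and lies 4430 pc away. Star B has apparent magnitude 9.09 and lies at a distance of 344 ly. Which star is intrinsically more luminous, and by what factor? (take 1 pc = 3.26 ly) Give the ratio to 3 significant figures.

Star B is more luminous, by a factor of 708.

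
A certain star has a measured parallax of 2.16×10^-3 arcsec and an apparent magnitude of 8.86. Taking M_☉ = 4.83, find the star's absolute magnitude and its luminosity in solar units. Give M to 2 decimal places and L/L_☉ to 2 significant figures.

M ≈ 0.53; L/L_☉ ≈ 52

d = 1/p = 1/2.16×10^-3″ = 463.0 pc
M = m − 5 log₁₀ d + 5 = 8.86 − 5·2.6655 + 5 = 0.532
M − M_☉ = 0.532 − 4.83 = -4.298
L/L_☉ = 10^(−0.4 × -4.298) = 52.37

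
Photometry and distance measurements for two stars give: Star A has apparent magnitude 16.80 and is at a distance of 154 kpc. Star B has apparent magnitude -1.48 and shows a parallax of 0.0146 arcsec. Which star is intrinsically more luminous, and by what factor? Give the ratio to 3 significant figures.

Star B is more luminous, by a factor of 4.06.

Star A: d = 154 kpc = 154000 pc
Star A: M = m − 5 log₁₀ d + 5 = 16.80 − 5·5.1875 + 5 = -4.138
Star B: d = 1/p = 1/0.0146″ = 68.49 pc
Star B: M = m − 5 log₁₀ d + 5 = -1.48 − 5·1.8356 + 5 = -5.658
ΔM = M_A − M_B = -4.138 − (-5.658) = 1.521; smaller M is more luminous → Star B.
L ratio = 10^(0.4 |ΔM|) = 10^0.608 = 4.057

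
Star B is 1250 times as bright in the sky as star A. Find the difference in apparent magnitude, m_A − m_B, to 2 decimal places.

m_A − m_B ≈ 7.74

Pogson: Δm = −2.5 log₁₀(ratio) = −2.5 log₁₀(1250) = −2.5 × 3.0969 = -7.742
Star B is brighter so has the smaller magnitude: m_A − m_B is positive.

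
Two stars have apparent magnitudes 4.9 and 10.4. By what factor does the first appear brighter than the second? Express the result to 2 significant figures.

Magnitude difference = -5.5
Flux ratio = 10^(−0.4 Δm) = 10^(−0.4 × -5.5) = 10^2.200 = 158.5

160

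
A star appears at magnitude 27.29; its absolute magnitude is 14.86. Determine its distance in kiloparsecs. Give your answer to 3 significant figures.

Distance modulus: m − M = 27.29 − (14.86) = 12.430
m − M = 5 log₁₀ d − 5
log₁₀ d = (m − M)/5 + 1 = 3.4860
d = 10^3.4860 = 3062 pc
= 3.062 kpc

d ≈ 3.06 kpc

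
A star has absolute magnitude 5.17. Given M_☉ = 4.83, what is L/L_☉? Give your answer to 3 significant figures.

M − M_☉ = 5.17 − 4.83 = 0.340
L/L_☉ = 10^(−0.4 (M − M_☉)) = 10^-0.136 = 0.7311

L/L_☉ ≈ 0.731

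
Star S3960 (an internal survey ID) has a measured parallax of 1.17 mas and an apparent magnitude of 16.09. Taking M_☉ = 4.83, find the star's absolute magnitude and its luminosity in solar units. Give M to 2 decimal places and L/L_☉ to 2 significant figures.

M ≈ 6.43; L/L_☉ ≈ 0.23

d = 1/p = 1000/1.17 mas = 854.7 pc
M = m − 5 log₁₀ d + 5 = 16.09 − 5·2.9318 + 5 = 6.431
M − M_☉ = 6.431 − 4.83 = 1.601
L/L_☉ = 10^(−0.4 × 1.601) = 0.2289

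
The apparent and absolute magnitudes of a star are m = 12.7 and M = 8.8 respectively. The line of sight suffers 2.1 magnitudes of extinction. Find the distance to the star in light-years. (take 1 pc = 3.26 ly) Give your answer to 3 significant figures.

m − M = 5 log₁₀(d/10 pc) + A  ⇒  12.7 − (8.8) − 2.1 = 5 log₁₀(d/10)
1.800 = 5 log₁₀(d/10)
log₁₀ d = (m − M − A)/5 + 1 = 1.3600
d = 10^1.3600 = 22.91 pc
= 74.68 ly

d ≈ 74.7 ly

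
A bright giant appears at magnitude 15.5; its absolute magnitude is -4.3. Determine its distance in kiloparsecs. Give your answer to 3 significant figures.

Distance modulus: m − M = 15.5 − (-4.3) = 19.800
m − M = 5 log₁₀ d − 5
log₁₀ d = (m − M)/5 + 1 = 4.9600
d = 10^4.9600 = 91200 pc
= 91.20 kpc

d ≈ 91.2 kpc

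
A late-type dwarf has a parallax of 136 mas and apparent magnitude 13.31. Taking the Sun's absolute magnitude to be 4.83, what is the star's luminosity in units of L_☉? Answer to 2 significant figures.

L/L_☉ ≈ 2.2×10^-4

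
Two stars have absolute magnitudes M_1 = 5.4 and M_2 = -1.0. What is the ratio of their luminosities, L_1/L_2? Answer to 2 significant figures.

L_1/L_2 ≈ 2.8×10^-3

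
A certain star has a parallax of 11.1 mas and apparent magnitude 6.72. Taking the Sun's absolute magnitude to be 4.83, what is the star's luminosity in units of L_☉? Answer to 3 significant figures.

L/L_☉ ≈ 14.2

d = 1/p = 1000/11.1 mas = 90.09 pc
M = m − 5 log₁₀ d + 5 = 6.72 − 5·1.9547 + 5 = 1.947
M − M_☉ = 1.947 − 4.83 = -2.883
L/L_☉ = 10^(−0.4 × -2.883) = 14.23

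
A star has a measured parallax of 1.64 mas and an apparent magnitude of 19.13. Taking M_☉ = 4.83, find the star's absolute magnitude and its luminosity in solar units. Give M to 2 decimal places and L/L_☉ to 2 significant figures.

M ≈ 10.20; L/L_☉ ≈ 7.1×10^-3

d = 1/p = 1000/1.64 mas = 609.8 pc
M = m − 5 log₁₀ d + 5 = 19.13 − 5·2.7852 + 5 = 10.204
M − M_☉ = 10.204 − 4.83 = 5.374
L/L_☉ = 10^(−0.4 × 5.374) = 7.085×10^-3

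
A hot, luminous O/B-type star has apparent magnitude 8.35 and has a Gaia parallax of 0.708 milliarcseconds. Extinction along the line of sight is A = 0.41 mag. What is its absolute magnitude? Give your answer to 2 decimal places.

M ≈ -2.81

p = 0.708 mas = 7.08×10^-4″ → d = 1/p = 1412 pc
5 log₁₀(d/10 pc) = 5 log₁₀(1412) − 5 = 10.750
M = m − 5 log₁₀(d/10) − A = 8.35 − 10.750 − 0.41 = -2.810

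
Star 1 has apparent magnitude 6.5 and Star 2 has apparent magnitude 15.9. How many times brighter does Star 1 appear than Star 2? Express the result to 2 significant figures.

5800

Magnitude difference = -9.4
Flux ratio = 10^(−0.4 Δm) = 10^(−0.4 × -9.4) = 10^3.760 = 5754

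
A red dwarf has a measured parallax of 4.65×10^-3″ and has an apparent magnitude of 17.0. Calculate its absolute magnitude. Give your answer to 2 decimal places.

M ≈ 10.34

d = 1/p = 1/4.65×10^-3″ = 215.1 pc
5 log₁₀(d/10 pc) = 5 log₁₀(215.1) − 5 = 6.663
M = m − 5 log₁₀(d/10) = 17.0 − 6.663 = 10.337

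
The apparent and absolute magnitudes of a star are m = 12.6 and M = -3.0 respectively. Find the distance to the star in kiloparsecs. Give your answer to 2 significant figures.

d ≈ 13 kpc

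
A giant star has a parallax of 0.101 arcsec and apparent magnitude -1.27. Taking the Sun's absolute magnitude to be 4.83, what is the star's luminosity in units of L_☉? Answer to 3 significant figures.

d = 1/p = 1/0.101″ = 9.901 pc
M = m − 5 log₁₀ d + 5 = -1.27 − 5·0.9957 + 5 = -1.248
M − M_☉ = -1.248 − 4.83 = -6.078
L/L_☉ = 10^(−0.4 × -6.078) = 270.0

L/L_☉ ≈ 270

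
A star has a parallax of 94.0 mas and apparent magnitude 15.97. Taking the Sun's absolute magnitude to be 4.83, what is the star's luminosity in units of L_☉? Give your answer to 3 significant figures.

d = 1/p = 1000/94.0 mas = 10.64 pc
M = m − 5 log₁₀ d + 5 = 15.97 − 5·1.0269 + 5 = 15.836
M − M_☉ = 15.836 − 4.83 = 11.006
L/L_☉ = 10^(−0.4 × 11.006) = 3.960×10^-5

L/L_☉ ≈ 3.96×10^-5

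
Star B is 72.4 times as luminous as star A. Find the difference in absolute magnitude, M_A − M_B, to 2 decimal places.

M_A − M_B ≈ 4.65

Pogson: ΔM = −2.5 log₁₀(ratio) = −2.5 log₁₀(72.4) = −2.5 × 1.8597 = -4.649
Star B is brighter so has the smaller magnitude: M_A − M_B is positive.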